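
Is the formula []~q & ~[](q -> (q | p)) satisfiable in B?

1. []~q & ~[](q -> (q | p)), w0
2. []~q, w0
3. ~[](q -> (q | p)), w0
4. ~q, w0
5. ~(q -> (q | p)), w1
6. q, w1
7. ~(q | p), w1
8. ~q, w1
9. ~p, w1
Accessibility: w0Rw0, w0Rw1, w1Rw0, w1Rw1
Branch closes: q and ~q both at w1.
Every branch closes; the branch above is one of them.

No, unsatisfiable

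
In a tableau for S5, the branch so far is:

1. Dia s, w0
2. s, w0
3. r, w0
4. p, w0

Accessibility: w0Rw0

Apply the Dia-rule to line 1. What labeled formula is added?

a fresh world w1 with w0Rw1, and s at w1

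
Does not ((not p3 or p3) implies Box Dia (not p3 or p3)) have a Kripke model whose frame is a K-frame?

1. not ((not p3 or p3) implies Box Dia (not p3 or p3)), u
2. not p3 or p3, u   [neg-implies-rule on 1]
3. not Box Dia (not p3 or p3), u   [neg-implies-rule on 1]
4. p3, u   [or-rule on 2 (branches; this branch)]
5. not Dia (not p3 or p3), v   [neg-Box-rule on 3: fresh world v, uRv]
Accessibility: uRv

Satisfiable (open branch found)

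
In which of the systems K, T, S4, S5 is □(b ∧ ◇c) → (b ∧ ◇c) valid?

T-tableau for the negation ¬(□(b ∧ ◇c) → (b ∧ ◇c)):
1. ¬(□(b ∧ ◇c) → (b ∧ ◇c)), u
2. □(b ∧ ◇c), u
3. ¬(b ∧ ◇c), u
4. b ∧ ◇c, u
5. b, u
6. ◇c, u
7. ¬◇c, u
8. ¬c, u
9. c, v
10. b ∧ ◇c, v
11. b, v
12. ◇c, v
13. ¬c, v
Accessibility: uRu, uRv, vRv
Branch closes: c and ¬c both at v.
Every branch closes (one shown): valid in T, hence also in S4, S5 (every theorem of T is a theorem of S4 and S5).
K-tableau for the negation ¬(□(b ∧ ◇c) → (b ∧ ◇c)):
1. ¬(□(b ∧ ◇c) → (b ∧ ◇c)), u
2. □(b ∧ ◇c), u
3. ¬(b ∧ ◇c), u
4. ¬◇c, u
Complete open branch: countermodel on a K-frame, so not valid in K.

T, S4, S5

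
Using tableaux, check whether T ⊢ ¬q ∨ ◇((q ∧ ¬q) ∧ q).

Tableau for the negation ¬(¬q ∨ ◇((q ∧ ¬q) ∧ q)):
1. ¬(¬q ∨ ◇((q ∧ ¬q) ∧ q)), 0
2. q, 0
3. ¬◇((q ∧ ¬q) ∧ q), 0
4. ¬((q ∧ ¬q) ∧ q), 0
5. ¬(q ∧ ¬q), 0
Accessibility: 0R0
The negation has an open branch (countermodel exists).

Invalid (countermodel exists)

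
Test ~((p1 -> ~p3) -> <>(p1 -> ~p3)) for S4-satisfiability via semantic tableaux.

1. ~((p1 -> ~p3) -> <>(p1 -> ~p3)), 0
2. p1 -> ~p3, 0
3. ~<>(p1 -> ~p3), 0
4. ~(p1 -> ~p3), 0
5. p1, 0
6. p3, 0
7. ~p3, 0
Accessibility: 0R0
Branch closes: p3 and ~p3 both at 0.
Every branch closes; the branch above is one of them.

Unsatisfiable (every branch closes)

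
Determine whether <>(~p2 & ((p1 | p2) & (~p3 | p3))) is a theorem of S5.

Not valid

Tableau for the negation ~<>(~p2 & ((p1 | p2) & (~p3 | p3))):
1. ~<>(~p2 & ((p1 | p2) & (~p3 | p3))), 0
2. ~(~p2 & ((p1 | p2) & (~p3 | p3))), 0   [~<>-rule on 1 via 0R0]
3. ~((p1 | p2) & (~p3 | p3)), 0   [~&-rule on 2 (branches; this branch)]
4. ~(p1 | p2), 0   [~&-rule on 3 (branches; this branch)]
5. ~p1, 0   [~|-rule on 4]
6. ~p2, 0   [~|-rule on 4]
Accessibility: 0R0
The negation has an open branch (countermodel exists).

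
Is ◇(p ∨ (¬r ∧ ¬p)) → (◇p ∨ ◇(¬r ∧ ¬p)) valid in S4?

Tableau for the negation ¬(◇(p ∨ (¬r ∧ ¬p)) → (◇p ∨ ◇(¬r ∧ ¬p))):
1. ¬(◇(p ∨ (¬r ∧ ¬p)) → (◇p ∨ ◇(¬r ∧ ¬p))), 0
2. ◇(p ∨ (¬r ∧ ¬p)), 0
3. ¬(◇p ∨ ◇(¬r ∧ ¬p)), 0
4. ¬◇p, 0
5. ¬◇(¬r ∧ ¬p), 0
6. ¬p, 0
7. ¬(¬r ∧ ¬p), 0
8. r, 0
9. p ∨ (¬r ∧ ¬p), 1
10. ¬p, 1
11. ¬(¬r ∧ ¬p), 1
12. ¬r ∧ ¬p, 1
13. ¬r, 1
14. p, 1
Accessibility: 0R0, 0R1, 1R1
Branch closes: p and ¬p both at 1.
Every branch of the negation's tableau closes; the branch above is one of them.

Valid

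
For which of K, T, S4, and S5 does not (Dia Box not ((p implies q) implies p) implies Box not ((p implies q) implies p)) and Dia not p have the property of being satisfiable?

K, T, S4

S4-tableau for the formula:
1. not (Dia Box not ((p implies q) implies p) implies Box not ((p implies q) implies p)) and Dia not p, 0
2. not (Dia Box not ((p implies q) implies p) implies Box not ((p implies q) implies p)), 0   [and-rule on 1]
3. Dia not p, 0   [and-rule on 1]
4. Dia Box not ((p implies q) implies p), 0   [neg-implies-rule on 2]
5. not Box not ((p implies q) implies p), 0   [neg-implies-rule on 2]
6. not p, 1   [Dia-rule on 3: fresh world 1, 0R1]
7. Box not ((p implies q) implies p), 2   [Dia-rule on 4: fresh world 2, 0R2]
8. not ((p implies q) implies p), 2   [Box-rule on 7 via 2R2]
9. p implies q, 2   [neg-implies-rule on 8]
10. not p, 2   [neg-implies-rule on 8]
11. q, 2   [implies-rule on 9 (branches; this branch)]
12. (p implies q) implies p, 3   [neg-Box-rule on 5: fresh world 3, 0R3]
13. p, 3   [implies-rule on 12 (branches; this branch)]
Accessibility: 0R0, 0R1, 0R2, 0R3, 1R1, 2R2, 3R3
Complete open branch: satisfiable in S4, hence also in K, T (this S4-model is also a K-model and a T-model).
S5-tableau for the formula:
1. not (Dia Box not ((p implies q) implies p) implies Box not ((p implies q) implies p)) and Dia not p, 0
2. not (Dia Box not ((p implies q) implies p) implies Box not ((p implies q) implies p)), 0   [and-rule on 1]
3. Dia not p, 0   [and-rule on 1]
4. Dia Box not ((p implies q) implies p), 0   [neg-implies-rule on 2]
5. not Box not ((p implies q) implies p), 0   [neg-implies-rule on 2]
6. not p, 1   [Dia-rule on 3: fresh world 1, 0R1]
7. Box not ((p implies q) implies p), 2   [Dia-rule on 4: fresh world 2, 0R2]
8. not ((p implies q) implies p), 0   [Box-rule on 7 via 2R0]
9. p implies q, 0   [neg-implies-rule on 8]
10. not p, 0   [neg-implies-rule on 8]
11. not ((p implies q) implies p), 1   [Box-rule on 7 via 2R1]
12. p implies q, 1   [neg-implies-rule on 11]
13. not ((p implies q) implies p), 2   [Box-rule on 7 via 2R2]
14. p implies q, 2   [neg-implies-rule on 13]
15. not p, 2   [neg-implies-rule on 13]
16. q, 0   [implies-rule on 9 (branches; this branch)]
17. q, 1   [implies-rule on 12 (branches; this branch)]
18. q, 2   [implies-rule on 14 (branches; this branch)]
19. (p implies q) implies p, 3   [neg-Box-rule on 5: fresh world 3, 0R3]
20. not ((p implies q) implies p), 3   [Box-rule on 7 via 2R3]
21. p implies q, 3   [neg-implies-rule on 20]
22. not p, 3   [neg-implies-rule on 20]
23. not (p implies q), 3   [implies-rule on 19 (branches; this branch)]
24. p, 3   [neg-implies-rule on 23]
25. not q, 3   [neg-implies-rule on 23]
Accessibility: 0R0, 0R1, 0R2, 0R3, 1R0, 1R1, 1R2, 1R3, 2R0, 2R1, 2R2, 2R3, 3R0, 3R1, 3R2, 3R3
Branch closes: p and not p both at 3.
Every branch closes (one shown): unsatisfiable in S5.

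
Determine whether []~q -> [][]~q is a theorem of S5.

Tableau for the negation ~([]~q -> [][]~q):
1. ~([]~q -> [][]~q), w0
2. []~q, w0
3. ~[][]~q, w0
4. ~q, w0
5. ~[]~q, w1
6. ~q, w1
7. q, w2
8. ~q, w2
Accessibility: w0Rw0, w0Rw1, w0Rw2, w1Rw0, w1Rw1, w1Rw2, w2Rw0, w2Rw1, w2Rw2
Branch closes: q and ~q both at w2.
All branches of the negation close; one closing branch shown above.

Valid in S5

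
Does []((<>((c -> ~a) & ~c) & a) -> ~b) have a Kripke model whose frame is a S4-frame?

1. []((<>((c -> ~a) & ~c) & a) -> ~b), u
2. (<>((c -> ~a) & ~c) & a) -> ~b, u
3. ~b, u
Accessibility: uRu

Satisfiable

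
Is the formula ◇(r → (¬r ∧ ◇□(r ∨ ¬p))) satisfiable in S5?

1. ◇(r → (¬r ∧ ◇□(r ∨ ¬p))), 0
2. r → (¬r ∧ ◇□(r ∨ ¬p)), 1   [◇-rule on 1: fresh world 1, 0R1]
3. ¬r ∧ ◇□(r ∨ ¬p), 1   [→-rule on 2 (branches; this branch)]
4. ¬r, 1   [∧-rule on 3]
5. ◇□(r ∨ ¬p), 1   [∧-rule on 3]
6. □(r ∨ ¬p), 2   [◇-rule on 5: fresh world 2, 1R2]
7. r ∨ ¬p, 0   [□-rule on 6 via 2R0]
8. r ∨ ¬p, 1   [□-rule on 6 via 2R1]
9. r ∨ ¬p, 2   [□-rule on 6 via 2R2]
10. ¬p, 0   [∨-rule on 7 (branches; this branch)]
11. ¬p, 1   [∨-rule on 8 (branches; this branch)]
12. ¬p, 2   [∨-rule on 9 (branches; this branch)]
Accessibility: 0R0, 0R1, 0R2, 1R0, 1R1, 1R2, 2R0, 2R1, 2R2

Satisfiable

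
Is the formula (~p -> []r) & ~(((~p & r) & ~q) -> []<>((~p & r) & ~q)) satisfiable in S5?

Unsatisfiable (every branch closes)

1. (~p -> []r) & ~(((~p & r) & ~q) -> []<>((~p & r) & ~q)), 0
2. ~p -> []r, 0
3. ~(((~p & r) & ~q) -> []<>((~p & r) & ~q)), 0
4. (~p & r) & ~q, 0
5. ~[]<>((~p & r) & ~q), 0
6. ~p & r, 0
7. ~q, 0
8. ~p, 0
9. r, 0
10. []r, 0
11. ~<>((~p & r) & ~q), 1
12. r, 1
13. ~((~p & r) & ~q), 0
14. ~((~p & r) & ~q), 1
15. ~(~p & r), 0
16. q, 1
17. ~r, 0
Accessibility: 0R0, 0R1, 1R0, 1R1
Branch closes: r and ~r both at 0.
(One branch shown.) All branches close.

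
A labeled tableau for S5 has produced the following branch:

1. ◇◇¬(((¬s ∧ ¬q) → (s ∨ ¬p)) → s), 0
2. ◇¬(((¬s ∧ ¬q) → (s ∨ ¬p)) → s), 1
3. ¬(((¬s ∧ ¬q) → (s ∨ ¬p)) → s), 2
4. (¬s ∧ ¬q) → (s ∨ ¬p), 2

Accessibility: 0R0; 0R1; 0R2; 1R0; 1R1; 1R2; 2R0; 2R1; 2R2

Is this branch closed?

No atom appears with both signs at the same world.

No, open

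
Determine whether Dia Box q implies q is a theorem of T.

Tableau for the negation not (Dia Box q implies q):
1. not (Dia Box q implies q), u
2. Dia Box q, u
3. not q, u
4. Box q, v
5. q, v
Accessibility: uRu, uRv, vRv
The negation has an open branch (countermodel exists).

Not valid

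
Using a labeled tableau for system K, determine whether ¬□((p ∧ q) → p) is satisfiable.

1. ¬□((p ∧ q) → p), u
2. ¬((p ∧ q) → p), v   [¬□-rule on 1: fresh world v, uRv]
3. p ∧ q, v   [¬→-rule on 2]
4. ¬p, v   [¬→-rule on 2]
5. p, v   [∧-rule on 3]
6. q, v   [∧-rule on 3]
Accessibility: uRv
Branch closes: p and ¬p both at v.
All branches of the tableau close; one closing branch shown above.

No, unsatisfiable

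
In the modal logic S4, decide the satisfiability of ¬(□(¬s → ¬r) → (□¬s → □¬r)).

Unsatisfiable (every branch closes)

1. ¬(□(¬s → ¬r) → (□¬s → □¬r)), u
2. □(¬s → ¬r), u
3. ¬(□¬s → □¬r), u
4. □¬s, u
5. ¬□¬r, u
6. ¬s → ¬r, u
7. ¬s, u
8. ¬r, u
9. r, v
10. ¬s → ¬r, v
11. ¬s, v
12. ¬r, v
Accessibility: uRu, uRv, vRv
Branch closes: r and ¬r both at v.
All branches of the tableau close; one closing branch shown above.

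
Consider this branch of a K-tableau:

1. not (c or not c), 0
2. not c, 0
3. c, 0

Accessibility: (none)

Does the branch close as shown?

Yes, closed

Both c and not c appear at 0.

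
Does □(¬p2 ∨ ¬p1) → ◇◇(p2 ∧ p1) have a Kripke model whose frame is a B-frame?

1. □(¬p2 ∨ ¬p1) → ◇◇(p2 ∧ p1), 0
2. ◇◇(p2 ∧ p1), 0
3. ◇(p2 ∧ p1), 1
4. p2 ∧ p1, 2
5. p2, 2
6. p1, 2
Accessibility: 0R0, 0R1, 1R0, 1R1, 1R2, 2R1, 2R2

Satisfiable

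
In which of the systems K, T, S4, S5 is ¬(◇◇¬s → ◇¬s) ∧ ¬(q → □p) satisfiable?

K, T

S4-tableau for the formula:
1. ¬(◇◇¬s → ◇¬s) ∧ ¬(q → □p), u
2. ¬(◇◇¬s → ◇¬s), u   [∧-rule on 1]
3. ¬(q → □p), u   [∧-rule on 1]
4. ◇◇¬s, u   [¬→-rule on 2]
5. ¬◇¬s, u   [¬→-rule on 2]
6. q, u   [¬→-rule on 3]
7. ¬□p, u   [¬→-rule on 3]
8. s, u   [¬◇-rule on 5 via uRu]
9. ◇¬s, v   [◇-rule on 4: fresh world v, uRv]
10. s, v   [¬◇-rule on 5 via uRv]
11. ¬p, w   [¬□-rule on 7: fresh world w, uRw]
12. s, w   [¬◇-rule on 5 via uRw]
13. ¬s, x   [◇-rule on 9: fresh world x, vRx]
14. s, x   [¬◇-rule on 5 via uRx]
Accessibility: uRu, uRv, uRw, uRx, vRv, vRx, wRw, xRx
Branch closes: s and ¬s both at x.
Every branch closes (one shown): unsatisfiable in S4, hence also in S5 (every S5-frame is an S4-frame).
T-tableau for the formula:
1. ¬(◇◇¬s → ◇¬s) ∧ ¬(q → □p), u
2. ¬(◇◇¬s → ◇¬s), u   [∧-rule on 1]
3. ¬(q → □p), u   [∧-rule on 1]
4. ◇◇¬s, u   [¬→-rule on 2]
5. ¬◇¬s, u   [¬→-rule on 2]
6. q, u   [¬→-rule on 3]
7. ¬□p, u   [¬→-rule on 3]
8. s, u   [¬◇-rule on 5 via uRu]
9. ◇¬s, v   [◇-rule on 4: fresh world v, uRv]
10. s, v   [¬◇-rule on 5 via uRv]
11. ¬p, w   [¬□-rule on 7: fresh world w, uRw]
12. s, w   [¬◇-rule on 5 via uRw]
13. ¬s, x   [◇-rule on 9: fresh world x, vRx]
Accessibility: uRu, uRv, uRw, vRv, vRx, wRw, xRx
Complete open branch: satisfiable in T, hence also in K (this T-model is also a K-model).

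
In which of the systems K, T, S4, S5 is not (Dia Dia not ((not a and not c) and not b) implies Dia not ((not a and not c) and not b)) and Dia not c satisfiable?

T-tableau for the formula:
1. not (Dia Dia not ((not a and not c) and not b) implies Dia not ((not a and not c) and not b)) and Dia not c, u
2. not (Dia Dia not ((not a and not c) and not b) implies Dia not ((not a and not c) and not b)), u
3. Dia not c, u
4. Dia Dia not ((not a and not c) and not b), u
5. not Dia not ((not a and not c) and not b), u
6. (not a and not c) and not b, u
7. not a and not c, u
8. not b, u
9. not a, u
10. not c, u
11. not c, v
12. (not a and not c) and not b, v
13. not a and not c, v
14. not b, v
15. not a, v
16. Dia not ((not a and not c) and not b), w
17. (not a and not c) and not b, w
18. not a and not c, w
19. not b, w
20. not a, w
21. not c, w
22. not ((not a and not c) and not b), x
23. b, x
Accessibility: uRu, uRv, uRw, vRv, wRw, wRx, xRx
Complete open branch: satisfiable in T, hence also in K (this T-model is also a K-model).
S4-tableau for the formula:
1. not (Dia Dia not ((not a and not c) and not b) implies Dia not ((not a and not c) and not b)) and Dia not c, u
2. not (Dia Dia not ((not a and not c) and not b) implies Dia not ((not a and not c) and not b)), u
3. Dia not c, u
4. Dia Dia not ((not a and not c) and not b), u
5. not Dia not ((not a and not c) and not b), u
6. (not a and not c) and not b, u
7. not a and not c, u
8. not b, u
9. not a, u
10. not c, u
11. not c, v
12. (not a and not c) and not b, v
13. not a and not c, v
14. not b, v
15. not a, v
16. Dia not ((not a and not c) and not b), w
17. (not a and not c) and not b, w
18. not a and not c, w
19. not b, w
20. not a, w
21. not c, w
22. not ((not a and not c) and not b), x
23. (not a and not c) and not b, x
24. not a and not c, x
25. not b, x
26. not a, x
27. not c, x
28. not (not a and not c), x
29. c, x
Accessibility: uRu, uRv, uRw, uRx, vRv, wRw, wRx, xRx
Branch closes: c and not c both at x.
Every branch closes (one shown): unsatisfiable in S4, hence also in S5 (every S5-frame is an S4-frame).

K, T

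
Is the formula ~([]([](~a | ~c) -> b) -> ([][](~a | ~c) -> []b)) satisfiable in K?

1. ~([]([](~a | ~c) -> b) -> ([][](~a | ~c) -> []b)), 0
2. []([](~a | ~c) -> b), 0   [~->-rule on 1]
3. ~([][](~a | ~c) -> []b), 0   [~->-rule on 1]
4. [][](~a | ~c), 0   [~->-rule on 3]
5. ~[]b, 0   [~->-rule on 3]
6. ~b, 1   [~[]-rule on 5: fresh world 1, 0R1]
7. [](~a | ~c) -> b, 1   [[]-rule on 2 via 0R1]
8. [](~a | ~c), 1   [[]-rule on 4 via 0R1]
9. ~[](~a | ~c), 1   [->-rule on 7 (branches; this branch)]
10. ~(~a | ~c), 2   [~[]-rule on 9: fresh world 2, 1R2]
11. a, 2   [~|-rule on 10]
12. c, 2   [~|-rule on 10]
13. ~a | ~c, 2   [[]-rule on 8 via 1R2]
14. ~c, 2   [|-rule on 13 (branches; this branch)]
Accessibility: 0R1, 1R2
Branch closes: c and ~c both at 2.
Every branch closes; the branch above is one of them.

Unsatisfiable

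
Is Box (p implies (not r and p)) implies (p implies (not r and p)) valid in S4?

Valid in S4

Tableau for the negation not (Box (p implies (not r and p)) implies (p implies (not r and p))):
1. not (Box (p implies (not r and p)) implies (p implies (not r and p))), u
2. Box (p implies (not r and p)), u   [neg-implies-rule on 1]
3. not (p implies (not r and p)), u   [neg-implies-rule on 1]
4. p, u   [neg-implies-rule on 3]
5. not (not r and p), u   [neg-implies-rule on 3]
6. p implies (not r and p), u   [Box-rule on 2 via uRu]
7. r, u   [neg-and-rule on 5 (branches; this branch)]
8. not r and p, u   [implies-rule on 6 (branches; this branch)]
9. not r, u   [and-rule on 8]
Accessibility: uRu
Branch closes: r and not r both at u.
Every branch of the negation's tableau closes; the branch above is one of them.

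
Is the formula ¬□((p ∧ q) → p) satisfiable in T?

Unsatisfiable

1. ¬□((p ∧ q) → p), 0
2. ¬((p ∧ q) → p), 1
3. p ∧ q, 1
4. ¬p, 1
5. p, 1
6. q, 1
Accessibility: 0R0, 0R1, 1R1
Branch closes: p and ¬p both at 1.
All branches of the tableau close; one closing branch shown above.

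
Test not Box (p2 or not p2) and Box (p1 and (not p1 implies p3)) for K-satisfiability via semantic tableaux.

Unsatisfiable (every branch closes)

1. not Box (p2 or not p2) and Box (p1 and (not p1 implies p3)), w0
2. not Box (p2 or not p2), w0
3. Box (p1 and (not p1 implies p3)), w0
4. not (p2 or not p2), w1
5. not p2, w1
6. p2, w1
Accessibility: w0Rw1
Branch closes: p2 and not p2 both at w1.
Every branch closes; the branch above is one of them.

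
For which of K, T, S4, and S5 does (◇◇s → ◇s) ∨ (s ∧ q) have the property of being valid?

S4, S5

S4-tableau for the negation ¬((◇◇s → ◇s) ∨ (s ∧ q)):
1. ¬((◇◇s → ◇s) ∨ (s ∧ q)), u
2. ¬(◇◇s → ◇s), u   [¬∨-rule on 1]
3. ¬(s ∧ q), u   [¬∨-rule on 1]
4. ◇◇s, u   [¬→-rule on 2]
5. ¬◇s, u   [¬→-rule on 2]
6. ¬s, u   [¬◇-rule on 5 via uRu]
7. ¬q, u   [¬∧-rule on 3 (branches; this branch)]
8. ◇s, v   [◇-rule on 4: fresh world v, uRv]
9. ¬s, v   [¬◇-rule on 5 via uRv]
10. s, w   [◇-rule on 8: fresh world w, vRw]
11. ¬s, w   [¬◇-rule on 5 via uRw]
Accessibility: uRu, uRv, uRw, vRv, vRw, wRw
Branch closes: s and ¬s both at w.
Every branch closes (one shown): valid in S4, hence also in S5 (every theorem of S4 is a theorem of S5).
T-tableau for the negation ¬((◇◇s → ◇s) ∨ (s ∧ q)):
1. ¬((◇◇s → ◇s) ∨ (s ∧ q)), u
2. ¬(◇◇s → ◇s), u   [¬∨-rule on 1]
3. ¬(s ∧ q), u   [¬∨-rule on 1]
4. ◇◇s, u   [¬→-rule on 2]
5. ¬◇s, u   [¬→-rule on 2]
6. ¬s, u   [¬◇-rule on 5 via uRu]
7. ¬q, u   [¬∧-rule on 3 (branches; this branch)]
8. ◇s, v   [◇-rule on 4: fresh world v, uRv]
9. ¬s, v   [¬◇-rule on 5 via uRv]
10. s, w   [◇-rule on 8: fresh world w, vRw]
Accessibility: uRu, uRv, vRv, vRw, wRw
Complete open branch: countermodel on a T-frame, so not valid in T, nor in K (the same frame is also a K-frame).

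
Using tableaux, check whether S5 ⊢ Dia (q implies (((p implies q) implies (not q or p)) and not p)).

Tableau for the negation not Dia (q implies (((p implies q) implies (not q or p)) and not p)):
1. not Dia (q implies (((p implies q) implies (not q or p)) and not p)), w0
2. not (q implies (((p implies q) implies (not q or p)) and not p)), w0   [neg-Dia-rule on 1 via w0Rw0]
3. q, w0   [neg-implies-rule on 2]
4. not (((p implies q) implies (not q or p)) and not p), w0   [neg-implies-rule on 2]
5. p, w0   [neg-and-rule on 4 (branches; this branch)]
Accessibility: w0Rw0
The negation has an open branch (countermodel exists).

Invalid (countermodel exists)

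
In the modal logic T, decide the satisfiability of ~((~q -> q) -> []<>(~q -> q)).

Yes, satisfiable

1. ~((~q -> q) -> []<>(~q -> q)), u
2. ~q -> q, u
3. ~[]<>(~q -> q), u
4. q, u
5. ~<>(~q -> q), v
6. ~(~q -> q), v
7. ~q, v
Accessibility: uRu, uRv, vRv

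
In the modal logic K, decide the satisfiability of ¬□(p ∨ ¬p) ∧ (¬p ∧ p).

1. ¬□(p ∨ ¬p) ∧ (¬p ∧ p), u
2. ¬□(p ∨ ¬p), u
3. ¬p ∧ p, u
4. ¬p, u
5. p, u
Branch closes: p and ¬p both at u.
Every branch closes; the branch above is one of them.

Unsatisfiable (every branch closes)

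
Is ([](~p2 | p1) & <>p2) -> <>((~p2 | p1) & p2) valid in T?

Valid

Tableau for the negation ~(([](~p2 | p1) & <>p2) -> <>((~p2 | p1) & p2)):
1. ~(([](~p2 | p1) & <>p2) -> <>((~p2 | p1) & p2)), 0
2. [](~p2 | p1) & <>p2, 0
3. ~<>((~p2 | p1) & p2), 0
4. [](~p2 | p1), 0
5. <>p2, 0
6. ~((~p2 | p1) & p2), 0
7. ~p2 | p1, 0
8. ~p2, 0
9. p1, 0
10. p2, 1
11. ~((~p2 | p1) & p2), 1
12. ~p2 | p1, 1
13. ~(~p2 | p1), 1
14. ~p1, 1
15. p1, 1
Accessibility: 0R0, 0R1, 1R1
Branch closes: p1 and ~p1 both at 1.
All branches of the negation close; one closing branch shown above.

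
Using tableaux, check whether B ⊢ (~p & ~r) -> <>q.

Tableau for the negation ~((~p & ~r) -> <>q):
1. ~((~p & ~r) -> <>q), 0
2. ~p & ~r, 0   [~->-rule on 1]
3. ~<>q, 0   [~->-rule on 1]
4. ~p, 0   [&-rule on 2]
5. ~r, 0   [&-rule on 2]
6. ~q, 0   [~<>-rule on 3 via 0R0]
Accessibility: 0R0
The negation has an open branch (countermodel exists).

Invalid (countermodel exists)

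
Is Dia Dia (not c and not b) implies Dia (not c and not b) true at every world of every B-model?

Invalid (countermodel exists)

Tableau for the negation not (Dia Dia (not c and not b) implies Dia (not c and not b)):
1. not (Dia Dia (not c and not b) implies Dia (not c and not b)), 0
2. Dia Dia (not c and not b), 0   [neg-implies-rule on 1]
3. not Dia (not c and not b), 0   [neg-implies-rule on 1]
4. not (not c and not b), 0   [neg-Dia-rule on 3 via 0R0]
5. b, 0   [neg-and-rule on 4 (branches; this branch)]
6. Dia (not c and not b), 1   [Dia-rule on 2: fresh world 1, 0R1]
7. not (not c and not b), 1   [neg-Dia-rule on 3 via 0R1]
8. b, 1   [neg-and-rule on 7 (branches; this branch)]
9. not c and not b, 2   [Dia-rule on 6: fresh world 2, 1R2]
10. not c, 2   [and-rule on 9]
11. not b, 2   [and-rule on 9]
Accessibility: 0R0, 0R1, 1R0, 1R1, 1R2, 2R1, 2R2
The negation has an open branch (countermodel exists).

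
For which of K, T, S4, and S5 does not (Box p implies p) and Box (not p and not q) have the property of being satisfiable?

K

K-tableau for the formula:
1. not (Box p implies p) and Box (not p and not q), 0
2. not (Box p implies p), 0
3. Box (not p and not q), 0
4. Box p, 0
5. not p, 0
Complete open branch: satisfiable in K.
T-tableau for the formula:
1. not (Box p implies p) and Box (not p and not q), 0
2. not (Box p implies p), 0
3. Box (not p and not q), 0
4. Box p, 0
5. not p, 0
6. not p and not q, 0
7. not q, 0
8. p, 0
Accessibility: 0R0
Branch closes: p and not p both at 0.
Every branch closes (one shown): unsatisfiable in T, hence also in S4, S5 (every S4/S5-frame is a T-frame).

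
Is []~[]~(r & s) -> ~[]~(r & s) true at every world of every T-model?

Tableau for the negation ~([]~[]~(r & s) -> ~[]~(r & s)):
1. ~([]~[]~(r & s) -> ~[]~(r & s)), 0
2. []~[]~(r & s), 0
3. []~(r & s), 0
4. ~[]~(r & s), 0
5. ~(r & s), 0
6. ~s, 0
7. r & s, 1
8. r, 1
9. s, 1
10. ~[]~(r & s), 1
11. ~(r & s), 1
12. ~s, 1
Accessibility: 0R0, 0R1, 1R1
Branch closes: s and ~s both at 1.
Every branch of the negation's tableau closes; the branch above is one of them.

Valid in T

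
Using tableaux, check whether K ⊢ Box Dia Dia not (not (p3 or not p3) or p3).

Invalid (countermodel exists)

Tableau for the negation not Box Dia Dia not (not (p3 or not p3) or p3):
1. not Box Dia Dia not (not (p3 or not p3) or p3), 0
2. not Dia Dia not (not (p3 or not p3) or p3), 1   [neg-Box-rule on 1: fresh world 1, 0R1]
Accessibility: 0R1
The negation has an open branch (countermodel exists).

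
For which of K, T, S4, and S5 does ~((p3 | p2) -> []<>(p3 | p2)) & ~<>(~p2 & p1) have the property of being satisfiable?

K, T, S4

S4-tableau for the formula:
1. ~((p3 | p2) -> []<>(p3 | p2)) & ~<>(~p2 & p1), w0
2. ~((p3 | p2) -> []<>(p3 | p2)), w0
3. ~<>(~p2 & p1), w0
4. p3 | p2, w0
5. ~[]<>(p3 | p2), w0
6. ~(~p2 & p1), w0
7. p2, w0
8. ~p1, w0
9. ~<>(p3 | p2), w1
10. ~(~p2 & p1), w1
11. ~(p3 | p2), w1
12. ~p3, w1
13. ~p2, w1
14. ~p1, w1
Accessibility: w0Rw0, w0Rw1, w1Rw1
Complete open branch: satisfiable in S4, hence also in K, T (this S4-model is also a K-model and a T-model).
S5-tableau for the formula:
1. ~((p3 | p2) -> []<>(p3 | p2)) & ~<>(~p2 & p1), w0
2. ~((p3 | p2) -> []<>(p3 | p2)), w0
3. ~<>(~p2 & p1), w0
4. p3 | p2, w0
5. ~[]<>(p3 | p2), w0
6. ~(~p2 & p1), w0
7. p2, w0
8. ~p1, w0
9. ~<>(p3 | p2), w1
10. ~(~p2 & p1), w1
11. ~(p3 | p2), w0
12. ~p3, w0
13. ~p2, w0
Accessibility: w0Rw0, w0Rw1, w1Rw0, w1Rw1
Branch closes: p2 and ~p2 both at w0.
Every branch closes (one shown): unsatisfiable in S5.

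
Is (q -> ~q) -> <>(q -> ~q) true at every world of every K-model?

Tableau for the negation ~((q -> ~q) -> <>(q -> ~q)):
1. ~((q -> ~q) -> <>(q -> ~q)), w0
2. q -> ~q, w0
3. ~<>(q -> ~q), w0
4. ~q, w0
The negation has an open branch (countermodel exists).

Invalid (countermodel exists)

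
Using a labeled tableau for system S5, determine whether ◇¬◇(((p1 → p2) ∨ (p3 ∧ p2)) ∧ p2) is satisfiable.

Satisfiable

1. ◇¬◇(((p1 → p2) ∨ (p3 ∧ p2)) ∧ p2), w0
2. ¬◇(((p1 → p2) ∨ (p3 ∧ p2)) ∧ p2), w1
3. ¬(((p1 → p2) ∨ (p3 ∧ p2)) ∧ p2), w0
4. ¬(((p1 → p2) ∨ (p3 ∧ p2)) ∧ p2), w1
5. ¬p2, w0
6. ¬p2, w1
Accessibility: w0Rw0, w0Rw1, w1Rw0, w1Rw1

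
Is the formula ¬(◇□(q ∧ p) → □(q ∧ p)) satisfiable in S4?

1. ¬(◇□(q ∧ p) → □(q ∧ p)), u
2. ◇□(q ∧ p), u   [¬→-rule on 1]
3. ¬□(q ∧ p), u   [¬→-rule on 1]
4. □(q ∧ p), v   [◇-rule on 2: fresh world v, uRv]
5. q ∧ p, v   [□-rule on 4 via vRv]
6. q, v   [∧-rule on 5]
7. p, v   [∧-rule on 5]
8. ¬(q ∧ p), w   [¬□-rule on 3: fresh world w, uRw]
9. ¬p, w   [¬∧-rule on 8 (branches; this branch)]
Accessibility: uRu, uRv, uRw, vRv, wRw

Yes, satisfiable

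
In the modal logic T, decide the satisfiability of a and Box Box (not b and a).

Yes, satisfiable

1. a and Box Box (not b and a), w0
2. a, w0   [and-rule on 1]
3. Box Box (not b and a), w0   [and-rule on 1]
4. Box (not b and a), w0   [Box-rule on 3 via w0Rw0]
5. not b and a, w0   [Box-rule on 4 via w0Rw0]
6. not b, w0   [and-rule on 5]
Accessibility: w0Rw0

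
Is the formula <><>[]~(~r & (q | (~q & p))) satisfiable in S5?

1. <><>[]~(~r & (q | (~q & p))), 0
2. <>[]~(~r & (q | (~q & p))), 1
3. []~(~r & (q | (~q & p))), 2
4. ~(~r & (q | (~q & p))), 0
5. ~(~r & (q | (~q & p))), 1
6. ~(~r & (q | (~q & p))), 2
7. ~(q | (~q & p)), 0
8. ~q, 0
9. ~(~q & p), 0
10. ~(q | (~q & p)), 1
11. ~q, 1
12. ~(~q & p), 1
13. ~(q | (~q & p)), 2
14. ~q, 2
15. ~(~q & p), 2
16. ~p, 0
17. ~p, 1
18. ~p, 2
Accessibility: 0R0, 0R1, 0R2, 1R0, 1R1, 1R2, 2R0, 2R1, 2R2

Satisfiable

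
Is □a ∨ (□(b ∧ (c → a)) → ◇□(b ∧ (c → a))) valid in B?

Valid in B

Tableau for the negation ¬(□a ∨ (□(b ∧ (c → a)) → ◇□(b ∧ (c → a)))):
1. ¬(□a ∨ (□(b ∧ (c → a)) → ◇□(b ∧ (c → a)))), u
2. ¬□a, u
3. ¬(□(b ∧ (c → a)) → ◇□(b ∧ (c → a))), u
4. □(b ∧ (c → a)), u
5. ¬◇□(b ∧ (c → a)), u
6. b ∧ (c → a), u
7. b, u
8. c → a, u
9. ¬□(b ∧ (c → a)), u
10. a, u
11. ¬a, v
12. b ∧ (c → a), v
13. b, v
14. c → a, v
15. ¬□(b ∧ (c → a)), v
16. ¬c, v
17. ¬(b ∧ (c → a)), w
18. b ∧ (c → a), w
19. b, w
20. c → a, w
21. ¬□(b ∧ (c → a)), w
22. ¬(c → a), w
23. c, w
24. ¬a, w
25. a, w
Accessibility: uRu, uRv, uRw, vRu, vRv, wRu, wRw
Branch closes: a and ¬a both at w.
Every branch of the negation's tableau closes; the branch above is one of them.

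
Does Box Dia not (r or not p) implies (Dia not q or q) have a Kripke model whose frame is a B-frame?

1. Box Dia not (r or not p) implies (Dia not q or q), w0
2. Dia not q or q, w0   [implies-rule on 1 (branches; this branch)]
3. q, w0   [or-rule on 2 (branches; this branch)]
Accessibility: w0Rw0

Yes, satisfiable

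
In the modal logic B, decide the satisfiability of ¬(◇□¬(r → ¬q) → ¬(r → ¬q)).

Unsatisfiable

1. ¬(◇□¬(r → ¬q) → ¬(r → ¬q)), w0
2. ◇□¬(r → ¬q), w0
3. r → ¬q, w0
4. ¬q, w0
5. □¬(r → ¬q), w1
6. ¬(r → ¬q), w0
7. r, w0
8. q, w0
Accessibility: w0Rw0, w0Rw1, w1Rw0, w1Rw1
Branch closes: q and ¬q both at w0.
Every branch closes; the branch above is one of them.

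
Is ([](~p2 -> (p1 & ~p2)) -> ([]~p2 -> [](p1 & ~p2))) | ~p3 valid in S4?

Valid in S4

Tableau for the negation ~(([](~p2 -> (p1 & ~p2)) -> ([]~p2 -> [](p1 & ~p2))) | ~p3):
1. ~(([](~p2 -> (p1 & ~p2)) -> ([]~p2 -> [](p1 & ~p2))) | ~p3), u
2. ~([](~p2 -> (p1 & ~p2)) -> ([]~p2 -> [](p1 & ~p2))), u
3. p3, u
4. [](~p2 -> (p1 & ~p2)), u
5. ~([]~p2 -> [](p1 & ~p2)), u
6. []~p2, u
7. ~[](p1 & ~p2), u
8. ~p2 -> (p1 & ~p2), u
9. ~p2, u
10. p1 & ~p2, u
11. p1, u
12. ~(p1 & ~p2), v
13. ~p2 -> (p1 & ~p2), v
14. ~p2, v
15. ~p1, v
16. p1 & ~p2, v
17. p1, v
Accessibility: uRu, uRv, vRv
Branch closes: p1 and ~p1 both at v.
Every branch of the negation's tableau closes; the branch above is one of them.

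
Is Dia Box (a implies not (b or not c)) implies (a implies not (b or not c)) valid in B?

Tableau for the negation not (Dia Box (a implies not (b or not c)) implies (a implies not (b or not c))):
1. not (Dia Box (a implies not (b or not c)) implies (a implies not (b or not c))), 0
2. Dia Box (a implies not (b or not c)), 0   [neg-implies-rule on 1]
3. not (a implies not (b or not c)), 0   [neg-implies-rule on 1]
4. a, 0   [neg-implies-rule on 3]
5. b or not c, 0   [neg-implies-rule on 3]
6. not c, 0   [or-rule on 5 (branches; this branch)]
7. Box (a implies not (b or not c)), 1   [Dia-rule on 2: fresh world 1, 0R1]
8. a implies not (b or not c), 0   [Box-rule on 7 via 1R0]
9. a implies not (b or not c), 1   [Box-rule on 7 via 1R1]
10. not (b or not c), 0   [implies-rule on 8 (branches; this branch)]
11. not b, 0   [neg-or-rule on 10]
12. c, 0   [neg-or-rule on 10]
Accessibility: 0R0, 0R1, 1R0, 1R1
Branch closes: c and not c both at 0.
Every branch of the negation's tableau closes; the branch above is one of them.

Valid in B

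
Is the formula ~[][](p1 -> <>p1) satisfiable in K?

Satisfiable (open branch found)

1. ~[][](p1 -> <>p1), w0
2. ~[](p1 -> <>p1), w1
3. ~(p1 -> <>p1), w2
4. p1, w2
5. ~<>p1, w2
Accessibility: w0Rw1, w1Rw2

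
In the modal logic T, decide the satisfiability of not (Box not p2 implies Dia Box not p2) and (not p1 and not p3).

1. not (Box not p2 implies Dia Box not p2) and (not p1 and not p3), w0
2. not (Box not p2 implies Dia Box not p2), w0   [and-rule on 1]
3. not p1 and not p3, w0   [and-rule on 1]
4. Box not p2, w0   [neg-implies-rule on 2]
5. not Dia Box not p2, w0   [neg-implies-rule on 2]
6. not p1, w0   [and-rule on 3]
7. not p3, w0   [and-rule on 3]
8. not p2, w0   [Box-rule on 4 via w0Rw0]
9. not Box not p2, w0   [neg-Dia-rule on 5 via w0Rw0]
10. p2, w1   [neg-Box-rule on 9: fresh world w1, w0Rw1]
11. not p2, w1   [Box-rule on 4 via w0Rw1]
Accessibility: w0Rw0, w0Rw1, w1Rw1
Branch closes: p2 and not p2 both at w1.
All branches of the tableau close; one closing branch shown above.

Unsatisfiable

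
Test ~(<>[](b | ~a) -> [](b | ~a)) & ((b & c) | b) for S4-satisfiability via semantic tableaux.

1. ~(<>[](b | ~a) -> [](b | ~a)) & ((b & c) | b), u
2. ~(<>[](b | ~a) -> [](b | ~a)), u
3. (b & c) | b, u
4. <>[](b | ~a), u
5. ~[](b | ~a), u
6. b, u
7. [](b | ~a), v
8. b | ~a, v
9. ~a, v
10. ~(b | ~a), w
11. ~b, w
12. a, w
Accessibility: uRu, uRv, uRw, vRv, wRw

Satisfiable (open branch found)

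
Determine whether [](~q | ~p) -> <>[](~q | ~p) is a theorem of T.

Tableau for the negation ~([](~q | ~p) -> <>[](~q | ~p)):
1. ~([](~q | ~p) -> <>[](~q | ~p)), 0
2. [](~q | ~p), 0   [~->-rule on 1]
3. ~<>[](~q | ~p), 0   [~->-rule on 1]
4. ~q | ~p, 0   [[]-rule on 2 via 0R0]
5. ~[](~q | ~p), 0   [~<>-rule on 3 via 0R0]
6. ~p, 0   [|-rule on 4 (branches; this branch)]
7. ~(~q | ~p), 1   [~[]-rule on 5: fresh world 1, 0R1]
8. q, 1   [~|-rule on 7]
9. p, 1   [~|-rule on 7]
10. ~q | ~p, 1   [[]-rule on 2 via 0R1]
11. ~[](~q | ~p), 1   [~<>-rule on 3 via 0R1]
12. ~p, 1   [|-rule on 10 (branches; this branch)]
Accessibility: 0R0, 0R1, 1R1
Branch closes: p and ~p both at 1.
All branches of the negation close; one closing branch shown above.

Yes, valid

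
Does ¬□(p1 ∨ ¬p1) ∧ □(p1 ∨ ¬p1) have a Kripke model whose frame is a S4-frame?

Unsatisfiable (every branch closes)

1. ¬□(p1 ∨ ¬p1) ∧ □(p1 ∨ ¬p1), w0
2. ¬□(p1 ∨ ¬p1), w0
3. □(p1 ∨ ¬p1), w0
4. p1 ∨ ¬p1, w0
5. ¬p1, w0
6. ¬(p1 ∨ ¬p1), w1
7. ¬p1, w1
8. p1, w1
Accessibility: w0Rw0, w0Rw1, w1Rw1
Branch closes: p1 and ¬p1 both at w1.
(One branch shown.) All branches close.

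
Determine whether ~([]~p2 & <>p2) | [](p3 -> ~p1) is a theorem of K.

Valid

Tableau for the negation ~(~([]~p2 & <>p2) | [](p3 -> ~p1)):
1. ~(~([]~p2 & <>p2) | [](p3 -> ~p1)), u
2. []~p2 & <>p2, u
3. ~[](p3 -> ~p1), u
4. []~p2, u
5. <>p2, u
6. ~(p3 -> ~p1), v
7. p3, v
8. p1, v
9. ~p2, v
10. p2, w
11. ~p2, w
Accessibility: uRv, uRw
Branch closes: p2 and ~p2 both at w.
Every branch of the negation's tableau closes; the branch above is one of them.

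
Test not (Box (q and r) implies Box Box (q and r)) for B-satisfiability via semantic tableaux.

Satisfiable

1. not (Box (q and r) implies Box Box (q and r)), u
2. Box (q and r), u   [neg-implies-rule on 1]
3. not Box Box (q and r), u   [neg-implies-rule on 1]
4. q and r, u   [Box-rule on 2 via uRu]
5. q, u   [and-rule on 4]
6. r, u   [and-rule on 4]
7. not Box (q and r), v   [neg-Box-rule on 3: fresh world v, uRv]
8. q and r, v   [Box-rule on 2 via uRv]
9. q, v   [and-rule on 8]
10. r, v   [and-rule on 8]
11. not (q and r), w   [neg-Box-rule on 7: fresh world w, vRw]
12. not r, w   [neg-and-rule on 11 (branches; this branch)]
Accessibility: uRu, uRv, vRu, vRv, vRw, wRv, wRw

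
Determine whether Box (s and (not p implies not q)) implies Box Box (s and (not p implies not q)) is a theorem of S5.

Valid in S5

Tableau for the negation not (Box (s and (not p implies not q)) implies Box Box (s and (not p implies not q))):
1. not (Box (s and (not p implies not q)) implies Box Box (s and (not p implies not q))), 0
2. Box (s and (not p implies not q)), 0
3. not Box Box (s and (not p implies not q)), 0
4. s and (not p implies not q), 0
5. s, 0
6. not p implies not q, 0
7. not q, 0
8. not Box (s and (not p implies not q)), 1
9. s and (not p implies not q), 1
10. s, 1
11. not p implies not q, 1
12. not q, 1
13. not (s and (not p implies not q)), 2
14. s and (not p implies not q), 2
15. s, 2
16. not p implies not q, 2
17. not (not p implies not q), 2
18. not p, 2
19. q, 2
20. not q, 2
Accessibility: 0R0, 0R1, 0R2, 1R0, 1R1, 1R2, 2R0, 2R1, 2R2
Branch closes: q and not q both at 2.
Every branch of the negation's tableau closes; the branch above is one of them.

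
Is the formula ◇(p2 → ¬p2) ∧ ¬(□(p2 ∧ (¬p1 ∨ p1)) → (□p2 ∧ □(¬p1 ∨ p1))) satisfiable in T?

Unsatisfiable

1. ◇(p2 → ¬p2) ∧ ¬(□(p2 ∧ (¬p1 ∨ p1)) → (□p2 ∧ □(¬p1 ∨ p1))), u
2. ◇(p2 → ¬p2), u   [∧-rule on 1]
3. ¬(□(p2 ∧ (¬p1 ∨ p1)) → (□p2 ∧ □(¬p1 ∨ p1))), u   [∧-rule on 1]
4. □(p2 ∧ (¬p1 ∨ p1)), u   [¬→-rule on 3]
5. ¬(□p2 ∧ □(¬p1 ∨ p1)), u   [¬→-rule on 3]
6. p2 ∧ (¬p1 ∨ p1), u   [□-rule on 4 via uRu]
7. p2, u   [∧-rule on 6]
8. ¬p1 ∨ p1, u   [∧-rule on 6]
9. ¬□(¬p1 ∨ p1), u   [¬∧-rule on 5 (branches; this branch)]
10. p1, u   [∨-rule on 8 (branches; this branch)]
11. p2 → ¬p2, v   [◇-rule on 2: fresh world v, uRv]
12. p2 ∧ (¬p1 ∨ p1), v   [□-rule on 4 via uRv]
13. p2, v   [∧-rule on 12]
14. ¬p1 ∨ p1, v   [∧-rule on 12]
15. ¬p2, v   [→-rule on 11 (branches; this branch)]
Accessibility: uRu, uRv, vRv
Branch closes: p2 and ¬p2 both at v.
Every branch closes; the branch above is one of them.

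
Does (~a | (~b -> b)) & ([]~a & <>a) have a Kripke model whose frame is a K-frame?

No, unsatisfiable

1. (~a | (~b -> b)) & ([]~a & <>a), w0
2. ~a | (~b -> b), w0   [&-rule on 1]
3. []~a & <>a, w0   [&-rule on 1]
4. []~a, w0   [&-rule on 3]
5. <>a, w0   [&-rule on 3]
6. ~b -> b, w0   [|-rule on 2 (branches; this branch)]
7. b, w0   [->-rule on 6 (branches; this branch)]
8. a, w1   [<>-rule on 5: fresh world w1, w0Rw1]
9. ~a, w1   [[]-rule on 4 via w0Rw1]
Accessibility: w0Rw1
Branch closes: a and ~a both at w1.
Every branch closes; the branch above is one of them.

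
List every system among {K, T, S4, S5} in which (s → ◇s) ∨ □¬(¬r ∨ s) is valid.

T-tableau for the negation ¬((s → ◇s) ∨ □¬(¬r ∨ s)):
1. ¬((s → ◇s) ∨ □¬(¬r ∨ s)), w0
2. ¬(s → ◇s), w0   [¬∨-rule on 1]
3. ¬□¬(¬r ∨ s), w0   [¬∨-rule on 1]
4. s, w0   [¬→-rule on 2]
5. ¬◇s, w0   [¬→-rule on 2]
6. ¬s, w0   [¬◇-rule on 5 via w0Rw0]
Accessibility: w0Rw0
Branch closes: s and ¬s both at w0.
Every branch closes (one shown): valid in T, hence also in S4, S5 (every theorem of T is a theorem of S4 and S5).
K-tableau for the negation ¬((s → ◇s) ∨ □¬(¬r ∨ s)):
1. ¬((s → ◇s) ∨ □¬(¬r ∨ s)), w0
2. ¬(s → ◇s), w0   [¬∨-rule on 1]
3. ¬□¬(¬r ∨ s), w0   [¬∨-rule on 1]
4. s, w0   [¬→-rule on 2]
5. ¬◇s, w0   [¬→-rule on 2]
6. ¬r ∨ s, w1   [¬□-rule on 3: fresh world w1, w0Rw1]
7. ¬s, w1   [¬◇-rule on 5 via w0Rw1]
8. ¬r, w1   [∨-rule on 6 (branches; this branch)]
Accessibility: w0Rw1
Complete open branch: countermodel on a K-frame, so not valid in K.

T, S4, S5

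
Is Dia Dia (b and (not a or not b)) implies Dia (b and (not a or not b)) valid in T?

Tableau for the negation not (Dia Dia (b and (not a or not b)) implies Dia (b and (not a or not b))):
1. not (Dia Dia (b and (not a or not b)) implies Dia (b and (not a or not b))), 0
2. Dia Dia (b and (not a or not b)), 0   [neg-implies-rule on 1]
3. not Dia (b and (not a or not b)), 0   [neg-implies-rule on 1]
4. not (b and (not a or not b)), 0   [neg-Dia-rule on 3 via 0R0]
5. not (not a or not b), 0   [neg-and-rule on 4 (branches; this branch)]
6. a, 0   [neg-or-rule on 5]
7. b, 0   [neg-or-rule on 5]
8. Dia (b and (not a or not b)), 1   [Dia-rule on 2: fresh world 1, 0R1]
9. not (b and (not a or not b)), 1   [neg-Dia-rule on 3 via 0R1]
10. not (not a or not b), 1   [neg-and-rule on 9 (branches; this branch)]
11. a, 1   [neg-or-rule on 10]
12. b, 1   [neg-or-rule on 10]
13. b and (not a or not b), 2   [Dia-rule on 8: fresh world 2, 1R2]
14. b, 2   [and-rule on 13]
15. not a or not b, 2   [and-rule on 13]
16. not a, 2   [or-rule on 15 (branches; this branch)]
Accessibility: 0R0, 0R1, 1R1, 1R2, 2R2
The negation has an open branch (countermodel exists).

Not valid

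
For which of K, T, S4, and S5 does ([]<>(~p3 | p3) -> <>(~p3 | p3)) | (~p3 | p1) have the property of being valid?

T-tableau for the negation ~(([]<>(~p3 | p3) -> <>(~p3 | p3)) | (~p3 | p1)):
1. ~(([]<>(~p3 | p3) -> <>(~p3 | p3)) | (~p3 | p1)), w0
2. ~([]<>(~p3 | p3) -> <>(~p3 | p3)), w0
3. ~(~p3 | p1), w0
4. []<>(~p3 | p3), w0
5. ~<>(~p3 | p3), w0
6. p3, w0
7. ~p1, w0
8. <>(~p3 | p3), w0
9. ~(~p3 | p3), w0
10. ~p3, w0
Accessibility: w0Rw0
Branch closes: p3 and ~p3 both at w0.
Every branch closes (one shown): valid in T, hence also in S4, S5 (every theorem of T is a theorem of S4 and S5).
K-tableau for the negation ~(([]<>(~p3 | p3) -> <>(~p3 | p3)) | (~p3 | p1)):
1. ~(([]<>(~p3 | p3) -> <>(~p3 | p3)) | (~p3 | p1)), w0
2. ~([]<>(~p3 | p3) -> <>(~p3 | p3)), w0
3. ~(~p3 | p1), w0
4. []<>(~p3 | p3), w0
5. ~<>(~p3 | p3), w0
6. p3, w0
7. ~p1, w0
Complete open branch: countermodel on a K-frame, so not valid in K.

T, S4, S5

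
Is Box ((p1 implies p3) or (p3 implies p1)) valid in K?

Yes, valid

Tableau for the negation not Box ((p1 implies p3) or (p3 implies p1)):
1. not Box ((p1 implies p3) or (p3 implies p1)), u
2. not ((p1 implies p3) or (p3 implies p1)), v
3. not (p1 implies p3), v
4. not (p3 implies p1), v
5. p1, v
6. not p3, v
7. p3, v
8. not p1, v
Accessibility: uRv
Branch closes: p3 and not p3 both at v.
All branches of the negation close; one closing branch shown above.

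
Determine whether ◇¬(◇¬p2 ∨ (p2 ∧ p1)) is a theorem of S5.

No, not valid

Tableau for the negation ¬◇¬(◇¬p2 ∨ (p2 ∧ p1)):
1. ¬◇¬(◇¬p2 ∨ (p2 ∧ p1)), w0
2. ◇¬p2 ∨ (p2 ∧ p1), w0   [¬◇-rule on 1 via w0Rw0]
3. p2 ∧ p1, w0   [∨-rule on 2 (branches; this branch)]
4. p2, w0   [∧-rule on 3]
5. p1, w0   [∧-rule on 3]
Accessibility: w0Rw0
The negation has an open branch (countermodel exists).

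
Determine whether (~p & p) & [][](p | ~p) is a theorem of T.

Tableau for the negation ~((~p & p) & [][](p | ~p)):
1. ~((~p & p) & [][](p | ~p)), 0
2. ~(~p & p), 0
3. ~p, 0
Accessibility: 0R0
The negation has an open branch (countermodel exists).

No, not valid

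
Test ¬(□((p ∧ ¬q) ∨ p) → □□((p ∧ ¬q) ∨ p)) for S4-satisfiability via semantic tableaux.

1. ¬(□((p ∧ ¬q) ∨ p) → □□((p ∧ ¬q) ∨ p)), u
2. □((p ∧ ¬q) ∨ p), u   [¬→-rule on 1]
3. ¬□□((p ∧ ¬q) ∨ p), u   [¬→-rule on 1]
4. (p ∧ ¬q) ∨ p, u   [□-rule on 2 via uRu]
5. p ∧ ¬q, u   [∨-rule on 4 (branches; this branch)]
6. p, u   [∧-rule on 5]
7. ¬q, u   [∧-rule on 5]
8. ¬□((p ∧ ¬q) ∨ p), v   [¬□-rule on 3: fresh world v, uRv]
9. (p ∧ ¬q) ∨ p, v   [□-rule on 2 via uRv]
10. p ∧ ¬q, v   [∨-rule on 9 (branches; this branch)]
11. p, v   [∧-rule on 10]
12. ¬q, v   [∧-rule on 10]
13. ¬((p ∧ ¬q) ∨ p), w   [¬□-rule on 8: fresh world w, vRw]
14. ¬(p ∧ ¬q), w   [¬∨-rule on 13]
15. ¬p, w   [¬∨-rule on 13]
16. (p ∧ ¬q) ∨ p, w   [□-rule on 2 via uRw]
17. q, w   [¬∧-rule on 14 (branches; this branch)]
18. p ∧ ¬q, w   [∨-rule on 16 (branches; this branch)]
19. p, w   [∧-rule on 18]
20. ¬q, w   [∧-rule on 18]
Accessibility: uRu, uRv, uRw, vRv, vRw, wRw
Branch closes: p and ¬p both at w.
Every branch closes; the branch above is one of them.

Unsatisfiable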